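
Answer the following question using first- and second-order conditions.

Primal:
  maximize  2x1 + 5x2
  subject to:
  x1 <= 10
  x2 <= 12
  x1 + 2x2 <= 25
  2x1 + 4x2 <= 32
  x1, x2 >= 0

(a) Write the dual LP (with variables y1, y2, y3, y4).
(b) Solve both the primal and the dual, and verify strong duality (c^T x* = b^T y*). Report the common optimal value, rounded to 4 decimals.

The standard primal-dual pair for 'max c^T x s.t. A x <= b, x >= 0' is:
  Dual:  min b^T y  s.t.  A^T y >= c,  y >= 0.

So the dual LP is:
  minimize  10y1 + 12y2 + 25y3 + 32y4
  subject to:
    y1 + y3 + 2y4 >= 2
    y2 + 2y3 + 4y4 >= 5
    y1, y2, y3, y4 >= 0

Solving the primal: x* = (0, 8).
  primal value c^T x* = 40.
Solving the dual: y* = (0, 0, 0, 1.25).
  dual value b^T y* = 40.
Strong duality: c^T x* = b^T y*. Confirmed.

40


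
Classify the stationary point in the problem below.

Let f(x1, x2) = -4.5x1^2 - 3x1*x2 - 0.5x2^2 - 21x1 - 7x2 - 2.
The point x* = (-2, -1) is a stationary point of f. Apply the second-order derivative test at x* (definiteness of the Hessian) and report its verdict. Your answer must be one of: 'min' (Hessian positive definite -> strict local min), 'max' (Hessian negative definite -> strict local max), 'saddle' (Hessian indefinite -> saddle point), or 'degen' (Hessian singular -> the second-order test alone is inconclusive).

Compute the Hessian H = grad^2 f:
  H = [[-9, -3], [-3, -1]]
Verify stationarity: grad f(x*) = H x* + g = (0, 0).
Eigenvalues of H: -10, 0.
H has a zero eigenvalue (singular; negative semidefinite but not definite), so H is neither positive definite, negative definite, nor indefinite. The second-order test alone is inconclusive -> degen.
(Indeed, f is constant along the null direction of H through x*, so x* is not a strict local extremum.)

degen


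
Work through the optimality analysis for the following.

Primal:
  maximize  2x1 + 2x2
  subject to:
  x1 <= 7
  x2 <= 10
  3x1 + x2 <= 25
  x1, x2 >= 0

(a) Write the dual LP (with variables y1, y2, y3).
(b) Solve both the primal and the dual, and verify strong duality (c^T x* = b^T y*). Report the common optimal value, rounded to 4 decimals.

The standard primal-dual pair for 'max c^T x s.t. A x <= b, x >= 0' is:
  Dual:  min b^T y  s.t.  A^T y >= c,  y >= 0.

So the dual LP is:
  minimize  7y1 + 10y2 + 25y3
  subject to:
    y1 + 3y3 >= 2
    y2 + y3 >= 2
    y1, y2, y3 >= 0

Solving the primal: x* = (5, 10).
  primal value c^T x* = 30.
Solving the dual: y* = (0, 1.3333, 0.6667).
  dual value b^T y* = 30.
Strong duality: c^T x* = b^T y*. Confirmed.

30


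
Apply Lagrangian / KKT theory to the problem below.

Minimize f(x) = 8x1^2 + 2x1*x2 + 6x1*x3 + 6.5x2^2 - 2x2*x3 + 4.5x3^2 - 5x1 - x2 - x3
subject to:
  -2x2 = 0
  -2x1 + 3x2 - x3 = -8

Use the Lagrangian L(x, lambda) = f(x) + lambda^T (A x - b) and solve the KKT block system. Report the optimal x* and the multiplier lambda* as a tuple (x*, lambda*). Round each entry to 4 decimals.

Form the Lagrangian:
  L(x, lambda) = (1/2) x^T Q x + c^T x + lambda^T (A x - b)
Stationarity (grad_x L = 0): Q x + c + A^T lambda = 0.
Primal feasibility: A x = b.

This gives the KKT block system:
  [ Q   A^T ] [ x     ]   [-c ]
  [ A    0  ] [ lambda ] = [ b ]

Solving the linear system:
  x*      = (3.5357, 0, 0.9286)
  lambda* = (44.9643, 28.5714)
  f(x*)   = 104.9821

x* = (3.5357, 0, 0.9286), lambda* = (44.9643, 28.5714)


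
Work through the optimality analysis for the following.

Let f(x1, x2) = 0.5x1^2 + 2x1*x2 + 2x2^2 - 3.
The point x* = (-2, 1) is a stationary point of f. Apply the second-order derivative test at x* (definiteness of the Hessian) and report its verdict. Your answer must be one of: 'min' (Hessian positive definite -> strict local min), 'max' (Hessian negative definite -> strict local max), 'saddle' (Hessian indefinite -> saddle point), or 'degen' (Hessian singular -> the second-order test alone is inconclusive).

Compute the Hessian H = grad^2 f:
  H = [[1, 2], [2, 4]]
Verify stationarity: grad f(x*) = H x* + g = (0, 0).
Eigenvalues of H: 0, 5.
H has a zero eigenvalue (singular; positive semidefinite but not definite), so H is neither positive definite, negative definite, nor indefinite. The second-order test alone is inconclusive -> degen.
(Indeed, f is constant along the null direction of H through x*, so x* is not a strict local extremum.)

degen


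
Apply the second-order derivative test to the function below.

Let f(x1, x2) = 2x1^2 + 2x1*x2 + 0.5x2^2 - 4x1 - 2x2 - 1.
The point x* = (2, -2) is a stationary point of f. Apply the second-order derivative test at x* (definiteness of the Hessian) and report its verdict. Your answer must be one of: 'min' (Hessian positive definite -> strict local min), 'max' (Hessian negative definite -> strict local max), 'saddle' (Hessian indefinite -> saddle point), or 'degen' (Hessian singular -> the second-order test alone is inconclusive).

Compute the Hessian H = grad^2 f:
  H = [[4, 2], [2, 1]]
Verify stationarity: grad f(x*) = H x* + g = (0, 0).
Eigenvalues of H: 0, 5.
H has a zero eigenvalue (singular; positive semidefinite but not definite), so H is neither positive definite, negative definite, nor indefinite. The second-order test alone is inconclusive -> degen.
(Indeed, f is constant along the null direction of H through x*, so x* is not a strict local extremum.)

degen


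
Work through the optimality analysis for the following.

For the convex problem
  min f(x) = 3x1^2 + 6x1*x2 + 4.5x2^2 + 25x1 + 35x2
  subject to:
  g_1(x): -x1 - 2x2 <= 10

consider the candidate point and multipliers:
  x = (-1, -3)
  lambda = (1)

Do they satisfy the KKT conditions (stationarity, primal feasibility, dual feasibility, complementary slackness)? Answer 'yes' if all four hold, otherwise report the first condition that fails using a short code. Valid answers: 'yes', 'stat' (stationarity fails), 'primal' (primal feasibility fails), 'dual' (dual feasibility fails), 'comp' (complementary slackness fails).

Gradient of f: grad f(x) = Q x + c = (1, 2)
Constraint values g_i(x) = a_i^T x - b_i:
  g_1((-1, -3)) = -3
Stationarity residual: grad f(x) + sum_i lambda_i a_i = (0, 0)
  -> stationarity OK
Primal feasibility (all g_i <= 0): OK
Dual feasibility (all lambda_i >= 0): OK
Complementary slackness (lambda_i * g_i(x) = 0 for all i): FAILS

Verdict: the first failing condition is complementary_slackness -> comp.

comp


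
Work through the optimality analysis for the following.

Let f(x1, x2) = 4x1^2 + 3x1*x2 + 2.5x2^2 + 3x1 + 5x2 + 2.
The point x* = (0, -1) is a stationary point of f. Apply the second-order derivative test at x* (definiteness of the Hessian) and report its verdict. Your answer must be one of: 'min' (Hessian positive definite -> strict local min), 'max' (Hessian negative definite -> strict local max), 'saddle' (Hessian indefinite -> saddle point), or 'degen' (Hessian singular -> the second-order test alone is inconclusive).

Compute the Hessian H = grad^2 f:
  H = [[8, 3], [3, 5]]
Verify stationarity: grad f(x*) = H x* + g = (0, 0).
Eigenvalues of H: 3.1459, 9.8541.
Both eigenvalues > 0, so H is positive definite -> x* is a strict local min.

min


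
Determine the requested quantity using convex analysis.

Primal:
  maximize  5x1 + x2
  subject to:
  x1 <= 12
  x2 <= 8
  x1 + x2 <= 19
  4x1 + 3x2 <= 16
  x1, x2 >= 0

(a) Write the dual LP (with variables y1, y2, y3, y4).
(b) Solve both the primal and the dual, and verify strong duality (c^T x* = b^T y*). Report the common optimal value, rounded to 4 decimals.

The standard primal-dual pair for 'max c^T x s.t. A x <= b, x >= 0' is:
  Dual:  min b^T y  s.t.  A^T y >= c,  y >= 0.

So the dual LP is:
  minimize  12y1 + 8y2 + 19y3 + 16y4
  subject to:
    y1 + y3 + 4y4 >= 5
    y2 + y3 + 3y4 >= 1
    y1, y2, y3, y4 >= 0

Solving the primal: x* = (4, 0).
  primal value c^T x* = 20.
Solving the dual: y* = (0, 0, 0, 1.25).
  dual value b^T y* = 20.
Strong duality: c^T x* = b^T y*. Confirmed.

20


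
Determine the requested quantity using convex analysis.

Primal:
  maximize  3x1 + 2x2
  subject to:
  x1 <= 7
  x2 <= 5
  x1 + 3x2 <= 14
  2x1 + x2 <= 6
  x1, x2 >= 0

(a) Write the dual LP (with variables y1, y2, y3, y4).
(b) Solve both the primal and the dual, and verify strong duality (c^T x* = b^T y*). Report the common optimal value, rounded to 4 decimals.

The standard primal-dual pair for 'max c^T x s.t. A x <= b, x >= 0' is:
  Dual:  min b^T y  s.t.  A^T y >= c,  y >= 0.

So the dual LP is:
  minimize  7y1 + 5y2 + 14y3 + 6y4
  subject to:
    y1 + y3 + 2y4 >= 3
    y2 + 3y3 + y4 >= 2
    y1, y2, y3, y4 >= 0

Solving the primal: x* = (0.8, 4.4).
  primal value c^T x* = 11.2.
Solving the dual: y* = (0, 0, 0.2, 1.4).
  dual value b^T y* = 11.2.
Strong duality: c^T x* = b^T y*. Confirmed.

11.2


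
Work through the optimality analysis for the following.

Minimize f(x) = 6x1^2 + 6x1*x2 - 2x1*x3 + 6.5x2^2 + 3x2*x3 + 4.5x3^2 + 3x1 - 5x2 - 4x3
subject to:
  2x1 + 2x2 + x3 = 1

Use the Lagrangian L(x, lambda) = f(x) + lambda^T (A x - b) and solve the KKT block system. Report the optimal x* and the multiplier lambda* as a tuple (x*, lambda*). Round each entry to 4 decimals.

Form the Lagrangian:
  L(x, lambda) = (1/2) x^T Q x + c^T x + lambda^T (A x - b)
Stationarity (grad_x L = 0): Q x + c + A^T lambda = 0.
Primal feasibility: A x = b.

This gives the KKT block system:
  [ Q   A^T ] [ x     ]   [-c ]
  [ A    0  ] [ lambda ] = [ b ]

Solving the linear system:
  x*      = (-0.3114, 0.661, 0.3008)
  lambda* = (-1.3136)
  f(x*)   = -2.0646

x* = (-0.3114, 0.661, 0.3008), lambda* = (-1.3136)


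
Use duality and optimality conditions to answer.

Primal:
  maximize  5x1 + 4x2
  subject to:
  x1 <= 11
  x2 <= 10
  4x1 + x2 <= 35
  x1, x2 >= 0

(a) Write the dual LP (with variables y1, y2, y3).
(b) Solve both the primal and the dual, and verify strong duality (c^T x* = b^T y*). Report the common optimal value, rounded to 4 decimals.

The standard primal-dual pair for 'max c^T x s.t. A x <= b, x >= 0' is:
  Dual:  min b^T y  s.t.  A^T y >= c,  y >= 0.

So the dual LP is:
  minimize  11y1 + 10y2 + 35y3
  subject to:
    y1 + 4y3 >= 5
    y2 + y3 >= 4
    y1, y2, y3 >= 0

Solving the primal: x* = (6.25, 10).
  primal value c^T x* = 71.25.
Solving the dual: y* = (0, 2.75, 1.25).
  dual value b^T y* = 71.25.
Strong duality: c^T x* = b^T y*. Confirmed.

71.25


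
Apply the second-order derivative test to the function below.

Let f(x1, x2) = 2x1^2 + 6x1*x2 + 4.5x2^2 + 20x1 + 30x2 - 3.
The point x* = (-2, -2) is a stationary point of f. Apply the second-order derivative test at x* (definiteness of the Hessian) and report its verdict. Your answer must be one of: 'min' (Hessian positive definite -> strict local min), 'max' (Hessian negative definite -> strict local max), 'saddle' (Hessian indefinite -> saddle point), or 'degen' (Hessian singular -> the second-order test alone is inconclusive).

Compute the Hessian H = grad^2 f:
  H = [[4, 6], [6, 9]]
Verify stationarity: grad f(x*) = H x* + g = (0, 0).
Eigenvalues of H: 0, 13.
H has a zero eigenvalue (singular; positive semidefinite but not definite), so H is neither positive definite, negative definite, nor indefinite. The second-order test alone is inconclusive -> degen.
(Indeed, f is constant along the null direction of H through x*, so x* is not a strict local extremum.)

degen


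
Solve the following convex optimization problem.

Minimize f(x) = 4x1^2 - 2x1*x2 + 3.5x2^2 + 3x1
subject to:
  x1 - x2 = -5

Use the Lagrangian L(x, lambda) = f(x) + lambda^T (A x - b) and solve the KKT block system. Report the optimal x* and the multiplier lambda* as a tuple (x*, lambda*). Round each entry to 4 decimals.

Form the Lagrangian:
  L(x, lambda) = (1/2) x^T Q x + c^T x + lambda^T (A x - b)
Stationarity (grad_x L = 0): Q x + c + A^T lambda = 0.
Primal feasibility: A x = b.

This gives the KKT block system:
  [ Q   A^T ] [ x     ]   [-c ]
  [ A    0  ] [ lambda ] = [ b ]

Solving the linear system:
  x*      = (-2.5455, 2.4545)
  lambda* = (22.2727)
  f(x*)   = 51.8636

x* = (-2.5455, 2.4545), lambda* = (22.2727)


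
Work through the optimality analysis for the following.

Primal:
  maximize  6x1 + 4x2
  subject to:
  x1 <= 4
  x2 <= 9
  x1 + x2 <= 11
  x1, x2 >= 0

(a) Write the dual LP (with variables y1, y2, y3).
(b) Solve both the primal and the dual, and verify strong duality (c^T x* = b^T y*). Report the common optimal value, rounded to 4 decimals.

The standard primal-dual pair for 'max c^T x s.t. A x <= b, x >= 0' is:
  Dual:  min b^T y  s.t.  A^T y >= c,  y >= 0.

So the dual LP is:
  minimize  4y1 + 9y2 + 11y3
  subject to:
    y1 + y3 >= 6
    y2 + y3 >= 4
    y1, y2, y3 >= 0

Solving the primal: x* = (4, 7).
  primal value c^T x* = 52.
Solving the dual: y* = (2, 0, 4).
  dual value b^T y* = 52.
Strong duality: c^T x* = b^T y*. Confirmed.

52


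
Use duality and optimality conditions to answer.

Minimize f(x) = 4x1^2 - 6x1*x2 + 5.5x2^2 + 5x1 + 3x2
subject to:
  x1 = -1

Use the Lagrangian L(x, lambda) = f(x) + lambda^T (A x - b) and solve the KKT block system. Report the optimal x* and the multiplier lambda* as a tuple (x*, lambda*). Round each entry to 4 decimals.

Form the Lagrangian:
  L(x, lambda) = (1/2) x^T Q x + c^T x + lambda^T (A x - b)
Stationarity (grad_x L = 0): Q x + c + A^T lambda = 0.
Primal feasibility: A x = b.

This gives the KKT block system:
  [ Q   A^T ] [ x     ]   [-c ]
  [ A    0  ] [ lambda ] = [ b ]

Solving the linear system:
  x*      = (-1, -0.8182)
  lambda* = (-1.9091)
  f(x*)   = -4.6818

x* = (-1, -0.8182), lambda* = (-1.9091)


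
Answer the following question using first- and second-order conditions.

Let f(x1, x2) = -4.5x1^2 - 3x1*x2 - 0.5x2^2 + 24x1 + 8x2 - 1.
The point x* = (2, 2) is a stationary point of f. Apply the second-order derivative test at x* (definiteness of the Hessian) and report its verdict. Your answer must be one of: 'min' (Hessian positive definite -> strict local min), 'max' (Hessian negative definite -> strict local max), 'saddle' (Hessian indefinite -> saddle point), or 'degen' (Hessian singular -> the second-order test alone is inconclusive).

Compute the Hessian H = grad^2 f:
  H = [[-9, -3], [-3, -1]]
Verify stationarity: grad f(x*) = H x* + g = (0, 0).
Eigenvalues of H: -10, 0.
H has a zero eigenvalue (singular; negative semidefinite but not definite), so H is neither positive definite, negative definite, nor indefinite. The second-order test alone is inconclusive -> degen.
(Indeed, f is constant along the null direction of H through x*, so x* is not a strict local extremum.)

degen


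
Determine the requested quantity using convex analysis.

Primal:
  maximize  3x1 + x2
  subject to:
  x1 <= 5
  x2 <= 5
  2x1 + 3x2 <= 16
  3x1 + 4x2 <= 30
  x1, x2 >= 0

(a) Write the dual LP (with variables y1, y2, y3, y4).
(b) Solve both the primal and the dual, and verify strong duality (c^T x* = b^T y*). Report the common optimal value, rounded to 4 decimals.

The standard primal-dual pair for 'max c^T x s.t. A x <= b, x >= 0' is:
  Dual:  min b^T y  s.t.  A^T y >= c,  y >= 0.

So the dual LP is:
  minimize  5y1 + 5y2 + 16y3 + 30y4
  subject to:
    y1 + 2y3 + 3y4 >= 3
    y2 + 3y3 + 4y4 >= 1
    y1, y2, y3, y4 >= 0

Solving the primal: x* = (5, 2).
  primal value c^T x* = 17.
Solving the dual: y* = (2.3333, 0, 0.3333, 0).
  dual value b^T y* = 17.
Strong duality: c^T x* = b^T y*. Confirmed.

17


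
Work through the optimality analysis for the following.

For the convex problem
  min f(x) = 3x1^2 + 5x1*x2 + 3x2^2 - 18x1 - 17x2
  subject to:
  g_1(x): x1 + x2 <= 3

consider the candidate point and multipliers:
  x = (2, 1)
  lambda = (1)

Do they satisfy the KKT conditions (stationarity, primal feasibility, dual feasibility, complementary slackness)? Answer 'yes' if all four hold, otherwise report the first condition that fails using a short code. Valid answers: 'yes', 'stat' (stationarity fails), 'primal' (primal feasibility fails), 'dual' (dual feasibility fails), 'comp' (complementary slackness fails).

Gradient of f: grad f(x) = Q x + c = (-1, -1)
Constraint values g_i(x) = a_i^T x - b_i:
  g_1((2, 1)) = 0
Stationarity residual: grad f(x) + sum_i lambda_i a_i = (0, 0)
  -> stationarity OK
Primal feasibility (all g_i <= 0): OK
Dual feasibility (all lambda_i >= 0): OK
Complementary slackness (lambda_i * g_i(x) = 0 for all i): OK

Verdict: yes, KKT holds.

yes


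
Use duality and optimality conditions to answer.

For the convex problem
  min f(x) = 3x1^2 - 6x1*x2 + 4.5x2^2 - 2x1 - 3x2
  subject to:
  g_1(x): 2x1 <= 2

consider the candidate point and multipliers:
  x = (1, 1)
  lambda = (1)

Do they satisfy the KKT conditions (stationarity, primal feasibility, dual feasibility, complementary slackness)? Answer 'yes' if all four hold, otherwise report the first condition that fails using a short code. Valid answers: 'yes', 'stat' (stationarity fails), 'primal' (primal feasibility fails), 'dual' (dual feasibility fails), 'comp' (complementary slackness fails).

Gradient of f: grad f(x) = Q x + c = (-2, 0)
Constraint values g_i(x) = a_i^T x - b_i:
  g_1((1, 1)) = 0
Stationarity residual: grad f(x) + sum_i lambda_i a_i = (0, 0)
  -> stationarity OK
Primal feasibility (all g_i <= 0): OK
Dual feasibility (all lambda_i >= 0): OK
Complementary slackness (lambda_i * g_i(x) = 0 for all i): OK

Verdict: yes, KKT holds.

yes


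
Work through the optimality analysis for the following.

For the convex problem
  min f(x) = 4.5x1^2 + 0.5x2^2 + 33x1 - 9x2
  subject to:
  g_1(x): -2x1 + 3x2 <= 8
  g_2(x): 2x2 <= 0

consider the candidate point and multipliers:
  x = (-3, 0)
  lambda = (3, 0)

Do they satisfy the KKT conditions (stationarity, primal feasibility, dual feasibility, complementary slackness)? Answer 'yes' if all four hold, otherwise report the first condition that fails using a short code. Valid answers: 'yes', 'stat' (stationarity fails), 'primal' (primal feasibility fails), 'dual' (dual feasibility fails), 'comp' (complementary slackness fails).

Gradient of f: grad f(x) = Q x + c = (6, -9)
Constraint values g_i(x) = a_i^T x - b_i:
  g_1((-3, 0)) = -2
  g_2((-3, 0)) = 0
Stationarity residual: grad f(x) + sum_i lambda_i a_i = (0, 0)
  -> stationarity OK
Primal feasibility (all g_i <= 0): OK
Dual feasibility (all lambda_i >= 0): OK
Complementary slackness (lambda_i * g_i(x) = 0 for all i): FAILS

Verdict: the first failing condition is complementary_slackness -> comp.

comp


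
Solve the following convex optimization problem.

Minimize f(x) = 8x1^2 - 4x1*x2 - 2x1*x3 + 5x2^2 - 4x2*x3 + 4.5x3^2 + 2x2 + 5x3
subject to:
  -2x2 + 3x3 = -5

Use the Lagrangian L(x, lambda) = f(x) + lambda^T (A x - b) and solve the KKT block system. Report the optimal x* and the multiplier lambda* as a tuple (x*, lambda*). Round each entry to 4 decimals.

Form the Lagrangian:
  L(x, lambda) = (1/2) x^T Q x + c^T x + lambda^T (A x - b)
Stationarity (grad_x L = 0): Q x + c + A^T lambda = 0.
Primal feasibility: A x = b.

This gives the KKT block system:
  [ Q   A^T ] [ x     ]   [-c ]
  [ A    0  ] [ lambda ] = [ b ]

Solving the linear system:
  x*      = (-0.3589, -0.4516, -1.9677)
  lambda* = (3.3952)
  f(x*)   = 3.1169

x* = (-0.3589, -0.4516, -1.9677), lambda* = (3.3952)


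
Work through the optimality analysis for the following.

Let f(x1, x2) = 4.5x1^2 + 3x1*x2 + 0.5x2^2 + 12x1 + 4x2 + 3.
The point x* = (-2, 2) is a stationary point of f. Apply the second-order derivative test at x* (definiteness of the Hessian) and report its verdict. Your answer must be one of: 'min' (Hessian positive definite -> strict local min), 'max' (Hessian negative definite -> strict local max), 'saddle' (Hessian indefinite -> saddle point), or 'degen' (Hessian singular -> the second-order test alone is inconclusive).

Compute the Hessian H = grad^2 f:
  H = [[9, 3], [3, 1]]
Verify stationarity: grad f(x*) = H x* + g = (0, 0).
Eigenvalues of H: 0, 10.
H has a zero eigenvalue (singular; positive semidefinite but not definite), so H is neither positive definite, negative definite, nor indefinite. The second-order test alone is inconclusive -> degen.
(Indeed, f is constant along the null direction of H through x*, so x* is not a strict local extremum.)

degen


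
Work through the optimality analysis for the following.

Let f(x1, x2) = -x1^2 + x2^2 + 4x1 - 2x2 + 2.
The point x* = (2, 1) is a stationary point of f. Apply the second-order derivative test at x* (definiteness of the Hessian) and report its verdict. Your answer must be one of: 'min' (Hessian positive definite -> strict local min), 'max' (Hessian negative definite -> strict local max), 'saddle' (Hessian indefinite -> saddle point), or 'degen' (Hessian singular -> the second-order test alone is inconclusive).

Compute the Hessian H = grad^2 f:
  H = [[-2, 0], [0, 2]]
Verify stationarity: grad f(x*) = H x* + g = (0, 0).
Eigenvalues of H: -2, 2.
Eigenvalues have mixed signs, so H is indefinite -> x* is a saddle point.

saddle


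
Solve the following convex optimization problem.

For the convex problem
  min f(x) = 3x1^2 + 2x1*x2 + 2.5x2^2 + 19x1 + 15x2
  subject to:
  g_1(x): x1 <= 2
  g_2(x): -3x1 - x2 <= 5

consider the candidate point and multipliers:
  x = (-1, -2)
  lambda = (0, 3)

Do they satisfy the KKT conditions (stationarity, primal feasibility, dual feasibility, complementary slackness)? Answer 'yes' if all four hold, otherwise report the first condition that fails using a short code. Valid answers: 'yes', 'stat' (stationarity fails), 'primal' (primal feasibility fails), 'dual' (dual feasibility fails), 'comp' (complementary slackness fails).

Gradient of f: grad f(x) = Q x + c = (9, 3)
Constraint values g_i(x) = a_i^T x - b_i:
  g_1((-1, -2)) = -3
  g_2((-1, -2)) = 0
Stationarity residual: grad f(x) + sum_i lambda_i a_i = (0, 0)
  -> stationarity OK
Primal feasibility (all g_i <= 0): OK
Dual feasibility (all lambda_i >= 0): OK
Complementary slackness (lambda_i * g_i(x) = 0 for all i): OK

Verdict: yes, KKT holds.

yes


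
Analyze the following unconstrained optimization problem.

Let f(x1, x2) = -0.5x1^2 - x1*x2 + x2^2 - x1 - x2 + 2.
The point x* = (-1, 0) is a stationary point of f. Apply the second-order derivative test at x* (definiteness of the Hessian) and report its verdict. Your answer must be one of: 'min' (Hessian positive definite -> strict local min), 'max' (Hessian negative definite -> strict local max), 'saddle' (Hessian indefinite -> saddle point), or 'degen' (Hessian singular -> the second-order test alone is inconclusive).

Compute the Hessian H = grad^2 f:
  H = [[-1, -1], [-1, 2]]
Verify stationarity: grad f(x*) = H x* + g = (0, 0).
Eigenvalues of H: -1.3028, 2.3028.
Eigenvalues have mixed signs, so H is indefinite -> x* is a saddle point.

saddle


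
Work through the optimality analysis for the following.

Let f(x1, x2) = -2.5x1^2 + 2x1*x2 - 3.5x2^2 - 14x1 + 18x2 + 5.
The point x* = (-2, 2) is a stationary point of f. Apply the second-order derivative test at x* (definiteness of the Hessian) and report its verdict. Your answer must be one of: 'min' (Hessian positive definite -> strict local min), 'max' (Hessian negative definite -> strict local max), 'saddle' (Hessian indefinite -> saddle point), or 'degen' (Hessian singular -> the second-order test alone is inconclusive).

Compute the Hessian H = grad^2 f:
  H = [[-5, 2], [2, -7]]
Verify stationarity: grad f(x*) = H x* + g = (0, 0).
Eigenvalues of H: -8.2361, -3.7639.
Both eigenvalues < 0, so H is negative definite -> x* is a strict local max.

max


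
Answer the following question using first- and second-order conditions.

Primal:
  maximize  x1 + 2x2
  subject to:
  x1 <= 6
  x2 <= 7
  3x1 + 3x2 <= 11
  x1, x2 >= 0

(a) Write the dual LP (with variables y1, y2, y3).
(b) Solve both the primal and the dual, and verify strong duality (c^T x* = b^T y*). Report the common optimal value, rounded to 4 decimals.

The standard primal-dual pair for 'max c^T x s.t. A x <= b, x >= 0' is:
  Dual:  min b^T y  s.t.  A^T y >= c,  y >= 0.

So the dual LP is:
  minimize  6y1 + 7y2 + 11y3
  subject to:
    y1 + 3y3 >= 1
    y2 + 3y3 >= 2
    y1, y2, y3 >= 0

Solving the primal: x* = (0, 3.6667).
  primal value c^T x* = 7.3333.
Solving the dual: y* = (0, 0, 0.6667).
  dual value b^T y* = 7.3333.
Strong duality: c^T x* = b^T y*. Confirmed.

7.3333


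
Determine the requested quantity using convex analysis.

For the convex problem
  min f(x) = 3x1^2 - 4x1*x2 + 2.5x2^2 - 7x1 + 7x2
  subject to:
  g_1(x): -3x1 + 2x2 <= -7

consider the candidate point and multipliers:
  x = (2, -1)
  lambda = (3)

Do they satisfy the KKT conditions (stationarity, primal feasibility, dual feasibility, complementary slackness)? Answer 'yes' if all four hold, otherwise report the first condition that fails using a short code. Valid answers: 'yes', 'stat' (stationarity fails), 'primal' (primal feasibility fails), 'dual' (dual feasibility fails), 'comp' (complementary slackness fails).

Gradient of f: grad f(x) = Q x + c = (9, -6)
Constraint values g_i(x) = a_i^T x - b_i:
  g_1((2, -1)) = -1
Stationarity residual: grad f(x) + sum_i lambda_i a_i = (0, 0)
  -> stationarity OK
Primal feasibility (all g_i <= 0): OK
Dual feasibility (all lambda_i >= 0): OK
Complementary slackness (lambda_i * g_i(x) = 0 for all i): FAILS

Verdict: the first failing condition is complementary_slackness -> comp.

comp


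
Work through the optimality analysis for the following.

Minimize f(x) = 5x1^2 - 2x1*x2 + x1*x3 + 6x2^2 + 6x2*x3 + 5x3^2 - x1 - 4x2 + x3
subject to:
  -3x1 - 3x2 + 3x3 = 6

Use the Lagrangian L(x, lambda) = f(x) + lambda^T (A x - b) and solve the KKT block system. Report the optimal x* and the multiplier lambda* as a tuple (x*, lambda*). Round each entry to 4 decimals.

Form the Lagrangian:
  L(x, lambda) = (1/2) x^T Q x + c^T x + lambda^T (A x - b)
Stationarity (grad_x L = 0): Q x + c + A^T lambda = 0.
Primal feasibility: A x = b.

This gives the KKT block system:
  [ Q   A^T ] [ x     ]   [-c ]
  [ A    0  ] [ lambda ] = [ b ]

Solving the linear system:
  x*      = (-0.5985, -0.5889, 0.8126)
  lambda* = (-1.6648)
  f(x*)   = 6.8776

x* = (-0.5985, -0.5889, 0.8126), lambda* = (-1.6648)


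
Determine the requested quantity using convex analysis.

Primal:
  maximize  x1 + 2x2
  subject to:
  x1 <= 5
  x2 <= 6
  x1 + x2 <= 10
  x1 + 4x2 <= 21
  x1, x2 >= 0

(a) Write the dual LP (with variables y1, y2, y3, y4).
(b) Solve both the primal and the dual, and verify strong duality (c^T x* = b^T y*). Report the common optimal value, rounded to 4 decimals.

The standard primal-dual pair for 'max c^T x s.t. A x <= b, x >= 0' is:
  Dual:  min b^T y  s.t.  A^T y >= c,  y >= 0.

So the dual LP is:
  minimize  5y1 + 6y2 + 10y3 + 21y4
  subject to:
    y1 + y3 + y4 >= 1
    y2 + y3 + 4y4 >= 2
    y1, y2, y3, y4 >= 0

Solving the primal: x* = (5, 4).
  primal value c^T x* = 13.
Solving the dual: y* = (0.5, 0, 0, 0.5).
  dual value b^T y* = 13.
Strong duality: c^T x* = b^T y*. Confirmed.

13


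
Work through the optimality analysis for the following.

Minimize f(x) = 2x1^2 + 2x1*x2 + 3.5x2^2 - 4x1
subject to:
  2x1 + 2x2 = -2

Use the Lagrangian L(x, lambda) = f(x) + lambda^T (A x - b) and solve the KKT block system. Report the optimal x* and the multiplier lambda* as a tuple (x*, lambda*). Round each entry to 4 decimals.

Form the Lagrangian:
  L(x, lambda) = (1/2) x^T Q x + c^T x + lambda^T (A x - b)
Stationarity (grad_x L = 0): Q x + c + A^T lambda = 0.
Primal feasibility: A x = b.

This gives the KKT block system:
  [ Q   A^T ] [ x     ]   [-c ]
  [ A    0  ] [ lambda ] = [ b ]

Solving the linear system:
  x*      = (-0.1429, -0.8571)
  lambda* = (3.1429)
  f(x*)   = 3.4286

x* = (-0.1429, -0.8571), lambda* = (3.1429)


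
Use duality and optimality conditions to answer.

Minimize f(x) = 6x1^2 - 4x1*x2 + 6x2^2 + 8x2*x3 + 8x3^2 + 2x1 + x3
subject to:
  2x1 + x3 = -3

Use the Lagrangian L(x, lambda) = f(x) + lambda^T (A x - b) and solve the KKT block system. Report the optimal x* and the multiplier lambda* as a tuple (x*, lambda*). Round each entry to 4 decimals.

Form the Lagrangian:
  L(x, lambda) = (1/2) x^T Q x + c^T x + lambda^T (A x - b)
Stationarity (grad_x L = 0): Q x + c + A^T lambda = 0.
Primal feasibility: A x = b.

This gives the KKT block system:
  [ Q   A^T ] [ x     ]   [-c ]
  [ A    0  ] [ lambda ] = [ b ]

Solving the linear system:
  x*      = (-1.3125, -0.1875, -0.375)
  lambda* = (6.5)
  f(x*)   = 8.25

x* = (-1.3125, -0.1875, -0.375), lambda* = (6.5)


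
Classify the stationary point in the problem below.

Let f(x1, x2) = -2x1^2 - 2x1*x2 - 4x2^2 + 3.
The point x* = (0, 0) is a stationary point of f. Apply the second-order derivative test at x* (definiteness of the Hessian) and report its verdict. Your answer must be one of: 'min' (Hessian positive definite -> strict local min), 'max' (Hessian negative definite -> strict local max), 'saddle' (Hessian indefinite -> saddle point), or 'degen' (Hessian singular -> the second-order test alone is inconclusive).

Compute the Hessian H = grad^2 f:
  H = [[-4, -2], [-2, -8]]
Verify stationarity: grad f(x*) = H x* + g = (0, 0).
Eigenvalues of H: -8.8284, -3.1716.
Both eigenvalues < 0, so H is negative definite -> x* is a strict local max.

max


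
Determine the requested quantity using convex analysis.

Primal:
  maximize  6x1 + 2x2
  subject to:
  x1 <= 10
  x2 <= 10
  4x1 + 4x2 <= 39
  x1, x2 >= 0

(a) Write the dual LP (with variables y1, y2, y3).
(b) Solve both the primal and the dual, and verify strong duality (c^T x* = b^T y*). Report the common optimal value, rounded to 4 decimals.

The standard primal-dual pair for 'max c^T x s.t. A x <= b, x >= 0' is:
  Dual:  min b^T y  s.t.  A^T y >= c,  y >= 0.

So the dual LP is:
  minimize  10y1 + 10y2 + 39y3
  subject to:
    y1 + 4y3 >= 6
    y2 + 4y3 >= 2
    y1, y2, y3 >= 0

Solving the primal: x* = (9.75, 0).
  primal value c^T x* = 58.5.
Solving the dual: y* = (0, 0, 1.5).
  dual value b^T y* = 58.5.
Strong duality: c^T x* = b^T y*. Confirmed.

58.5


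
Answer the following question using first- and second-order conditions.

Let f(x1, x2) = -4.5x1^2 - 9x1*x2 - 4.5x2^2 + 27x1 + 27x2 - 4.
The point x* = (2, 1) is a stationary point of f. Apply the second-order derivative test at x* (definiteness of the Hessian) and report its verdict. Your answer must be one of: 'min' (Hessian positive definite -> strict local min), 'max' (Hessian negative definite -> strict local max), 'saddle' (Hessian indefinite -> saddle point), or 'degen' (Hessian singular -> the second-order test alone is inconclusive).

Compute the Hessian H = grad^2 f:
  H = [[-9, -9], [-9, -9]]
Verify stationarity: grad f(x*) = H x* + g = (0, 0).
Eigenvalues of H: -18, 0.
H has a zero eigenvalue (singular; negative semidefinite but not definite), so H is neither positive definite, negative definite, nor indefinite. The second-order test alone is inconclusive -> degen.
(Indeed, f is constant along the null direction of H through x*, so x* is not a strict local extremum.)

degen


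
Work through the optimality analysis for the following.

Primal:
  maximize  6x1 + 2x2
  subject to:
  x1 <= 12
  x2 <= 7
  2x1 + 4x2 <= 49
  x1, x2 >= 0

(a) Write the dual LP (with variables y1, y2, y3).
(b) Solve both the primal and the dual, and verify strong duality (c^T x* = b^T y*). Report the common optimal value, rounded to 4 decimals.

The standard primal-dual pair for 'max c^T x s.t. A x <= b, x >= 0' is:
  Dual:  min b^T y  s.t.  A^T y >= c,  y >= 0.

So the dual LP is:
  minimize  12y1 + 7y2 + 49y3
  subject to:
    y1 + 2y3 >= 6
    y2 + 4y3 >= 2
    y1, y2, y3 >= 0

Solving the primal: x* = (12, 6.25).
  primal value c^T x* = 84.5.
Solving the dual: y* = (5, 0, 0.5).
  dual value b^T y* = 84.5.
Strong duality: c^T x* = b^T y*. Confirmed.

84.5


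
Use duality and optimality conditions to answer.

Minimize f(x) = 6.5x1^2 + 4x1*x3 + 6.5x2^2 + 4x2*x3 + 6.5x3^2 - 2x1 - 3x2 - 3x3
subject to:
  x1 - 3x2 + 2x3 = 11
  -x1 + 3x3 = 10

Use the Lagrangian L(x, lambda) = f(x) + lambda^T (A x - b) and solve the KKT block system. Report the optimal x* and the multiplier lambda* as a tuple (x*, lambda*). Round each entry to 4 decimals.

Form the Lagrangian:
  L(x, lambda) = (1/2) x^T Q x + c^T x + lambda^T (A x - b)
Stationarity (grad_x L = 0): Q x + c + A^T lambda = 0.
Primal feasibility: A x = b.

This gives the KKT block system:
  [ Q   A^T ] [ x     ]   [-c ]
  [ A    0  ] [ lambda ] = [ b ]

Solving the linear system:
  x*      = (-0.8034, -1.8908, 3.0655)
  lambda* = (-5.106, -5.2878)
  f(x*)   = 53.5631

x* = (-0.8034, -1.8908, 3.0655), lambda* = (-5.106, -5.2878)


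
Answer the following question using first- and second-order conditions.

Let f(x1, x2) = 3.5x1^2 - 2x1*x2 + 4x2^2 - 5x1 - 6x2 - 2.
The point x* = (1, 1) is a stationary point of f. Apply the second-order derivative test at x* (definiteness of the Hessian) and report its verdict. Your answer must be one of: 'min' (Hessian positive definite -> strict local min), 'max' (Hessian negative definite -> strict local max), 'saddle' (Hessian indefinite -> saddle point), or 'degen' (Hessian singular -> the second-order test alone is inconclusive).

Compute the Hessian H = grad^2 f:
  H = [[7, -2], [-2, 8]]
Verify stationarity: grad f(x*) = H x* + g = (0, 0).
Eigenvalues of H: 5.4384, 9.5616.
Both eigenvalues > 0, so H is positive definite -> x* is a strict local min.

min


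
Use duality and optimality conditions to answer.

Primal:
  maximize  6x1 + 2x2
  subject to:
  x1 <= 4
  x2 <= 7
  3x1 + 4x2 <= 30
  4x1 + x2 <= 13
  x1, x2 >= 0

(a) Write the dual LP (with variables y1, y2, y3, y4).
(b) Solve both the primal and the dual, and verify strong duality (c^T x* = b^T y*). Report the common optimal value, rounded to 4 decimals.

The standard primal-dual pair for 'max c^T x s.t. A x <= b, x >= 0' is:
  Dual:  min b^T y  s.t.  A^T y >= c,  y >= 0.

So the dual LP is:
  minimize  4y1 + 7y2 + 30y3 + 13y4
  subject to:
    y1 + 3y3 + 4y4 >= 6
    y2 + 4y3 + y4 >= 2
    y1, y2, y3, y4 >= 0

Solving the primal: x* = (1.6923, 6.2308).
  primal value c^T x* = 22.6154.
Solving the dual: y* = (0, 0, 0.1538, 1.3846).
  dual value b^T y* = 22.6154.
Strong duality: c^T x* = b^T y*. Confirmed.

22.6154


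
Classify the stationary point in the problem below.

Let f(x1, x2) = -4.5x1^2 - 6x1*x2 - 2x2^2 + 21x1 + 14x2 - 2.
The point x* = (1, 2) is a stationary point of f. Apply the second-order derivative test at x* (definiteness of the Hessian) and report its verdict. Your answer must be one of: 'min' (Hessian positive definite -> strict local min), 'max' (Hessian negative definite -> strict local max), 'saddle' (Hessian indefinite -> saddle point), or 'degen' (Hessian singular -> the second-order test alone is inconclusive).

Compute the Hessian H = grad^2 f:
  H = [[-9, -6], [-6, -4]]
Verify stationarity: grad f(x*) = H x* + g = (0, 0).
Eigenvalues of H: -13, 0.
H has a zero eigenvalue (singular; negative semidefinite but not definite), so H is neither positive definite, negative definite, nor indefinite. The second-order test alone is inconclusive -> degen.
(Indeed, f is constant along the null direction of H through x*, so x* is not a strict local extremum.)

degen


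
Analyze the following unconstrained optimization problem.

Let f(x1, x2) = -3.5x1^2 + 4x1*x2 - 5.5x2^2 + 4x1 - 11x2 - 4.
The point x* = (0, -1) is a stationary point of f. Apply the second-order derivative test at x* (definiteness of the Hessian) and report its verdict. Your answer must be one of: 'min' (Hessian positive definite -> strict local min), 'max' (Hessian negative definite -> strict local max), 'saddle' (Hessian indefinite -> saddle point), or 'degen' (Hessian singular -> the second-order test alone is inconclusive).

Compute the Hessian H = grad^2 f:
  H = [[-7, 4], [4, -11]]
Verify stationarity: grad f(x*) = H x* + g = (0, 0).
Eigenvalues of H: -13.4721, -4.5279.
Both eigenvalues < 0, so H is negative definite -> x* is a strict local max.

max


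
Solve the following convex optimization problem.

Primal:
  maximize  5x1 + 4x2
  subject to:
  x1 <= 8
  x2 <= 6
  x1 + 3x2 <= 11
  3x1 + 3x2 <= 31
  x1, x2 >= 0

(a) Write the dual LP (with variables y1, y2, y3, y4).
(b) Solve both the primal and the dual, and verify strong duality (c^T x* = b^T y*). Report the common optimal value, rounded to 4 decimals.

The standard primal-dual pair for 'max c^T x s.t. A x <= b, x >= 0' is:
  Dual:  min b^T y  s.t.  A^T y >= c,  y >= 0.

So the dual LP is:
  minimize  8y1 + 6y2 + 11y3 + 31y4
  subject to:
    y1 + y3 + 3y4 >= 5
    y2 + 3y3 + 3y4 >= 4
    y1, y2, y3, y4 >= 0

Solving the primal: x* = (8, 1).
  primal value c^T x* = 44.
Solving the dual: y* = (3.6667, 0, 1.3333, 0).
  dual value b^T y* = 44.
Strong duality: c^T x* = b^T y*. Confirmed.

44


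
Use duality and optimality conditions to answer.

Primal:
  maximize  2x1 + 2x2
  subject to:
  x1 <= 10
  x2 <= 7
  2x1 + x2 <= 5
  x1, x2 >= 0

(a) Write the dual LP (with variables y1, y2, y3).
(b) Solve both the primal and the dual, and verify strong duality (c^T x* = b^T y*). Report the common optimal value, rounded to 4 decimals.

The standard primal-dual pair for 'max c^T x s.t. A x <= b, x >= 0' is:
  Dual:  min b^T y  s.t.  A^T y >= c,  y >= 0.

So the dual LP is:
  minimize  10y1 + 7y2 + 5y3
  subject to:
    y1 + 2y3 >= 2
    y2 + y3 >= 2
    y1, y2, y3 >= 0

Solving the primal: x* = (0, 5).
  primal value c^T x* = 10.
Solving the dual: y* = (0, 0, 2).
  dual value b^T y* = 10.
Strong duality: c^T x* = b^T y*. Confirmed.

10


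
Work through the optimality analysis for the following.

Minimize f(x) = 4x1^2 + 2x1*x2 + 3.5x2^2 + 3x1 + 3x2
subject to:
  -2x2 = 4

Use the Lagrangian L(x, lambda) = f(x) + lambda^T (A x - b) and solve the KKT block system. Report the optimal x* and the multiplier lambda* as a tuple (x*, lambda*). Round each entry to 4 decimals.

Form the Lagrangian:
  L(x, lambda) = (1/2) x^T Q x + c^T x + lambda^T (A x - b)
Stationarity (grad_x L = 0): Q x + c + A^T lambda = 0.
Primal feasibility: A x = b.

This gives the KKT block system:
  [ Q   A^T ] [ x     ]   [-c ]
  [ A    0  ] [ lambda ] = [ b ]

Solving the linear system:
  x*      = (0.125, -2)
  lambda* = (-5.375)
  f(x*)   = 7.9375

x* = (0.125, -2), lambda* = (-5.375)


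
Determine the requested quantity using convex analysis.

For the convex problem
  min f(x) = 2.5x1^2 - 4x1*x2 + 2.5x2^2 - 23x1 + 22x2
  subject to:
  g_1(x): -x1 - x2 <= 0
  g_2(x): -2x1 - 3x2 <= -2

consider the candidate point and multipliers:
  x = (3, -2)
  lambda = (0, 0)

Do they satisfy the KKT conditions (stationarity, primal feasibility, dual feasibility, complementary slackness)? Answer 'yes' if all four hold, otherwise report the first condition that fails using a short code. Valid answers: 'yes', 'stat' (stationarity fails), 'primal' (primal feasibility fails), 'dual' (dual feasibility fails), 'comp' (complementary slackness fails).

Gradient of f: grad f(x) = Q x + c = (0, 0)
Constraint values g_i(x) = a_i^T x - b_i:
  g_1((3, -2)) = -1
  g_2((3, -2)) = 2
Stationarity residual: grad f(x) + sum_i lambda_i a_i = (0, 0)
  -> stationarity OK
Primal feasibility (all g_i <= 0): FAILS
Dual feasibility (all lambda_i >= 0): OK
Complementary slackness (lambda_i * g_i(x) = 0 for all i): OK

Verdict: the first failing condition is primal_feasibility -> primal.

primal


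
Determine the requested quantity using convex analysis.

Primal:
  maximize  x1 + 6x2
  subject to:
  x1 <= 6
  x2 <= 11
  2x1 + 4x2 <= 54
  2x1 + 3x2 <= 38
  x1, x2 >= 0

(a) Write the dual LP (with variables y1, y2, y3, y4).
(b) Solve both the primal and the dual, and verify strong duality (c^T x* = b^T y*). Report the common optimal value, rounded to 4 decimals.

The standard primal-dual pair for 'max c^T x s.t. A x <= b, x >= 0' is:
  Dual:  min b^T y  s.t.  A^T y >= c,  y >= 0.

So the dual LP is:
  minimize  6y1 + 11y2 + 54y3 + 38y4
  subject to:
    y1 + 2y3 + 2y4 >= 1
    y2 + 4y3 + 3y4 >= 6
    y1, y2, y3, y4 >= 0

Solving the primal: x* = (2.5, 11).
  primal value c^T x* = 68.5.
Solving the dual: y* = (0, 4.5, 0, 0.5).
  dual value b^T y* = 68.5.
Strong duality: c^T x* = b^T y*. Confirmed.

68.5


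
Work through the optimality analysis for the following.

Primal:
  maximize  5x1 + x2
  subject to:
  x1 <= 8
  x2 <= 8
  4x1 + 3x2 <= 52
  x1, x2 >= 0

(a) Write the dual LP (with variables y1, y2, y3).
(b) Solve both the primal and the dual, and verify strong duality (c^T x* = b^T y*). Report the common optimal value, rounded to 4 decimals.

The standard primal-dual pair for 'max c^T x s.t. A x <= b, x >= 0' is:
  Dual:  min b^T y  s.t.  A^T y >= c,  y >= 0.

So the dual LP is:
  minimize  8y1 + 8y2 + 52y3
  subject to:
    y1 + 4y3 >= 5
    y2 + 3y3 >= 1
    y1, y2, y3 >= 0

Solving the primal: x* = (8, 6.6667).
  primal value c^T x* = 46.6667.
Solving the dual: y* = (3.6667, 0, 0.3333).
  dual value b^T y* = 46.6667.
Strong duality: c^T x* = b^T y*. Confirmed.

46.6667
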